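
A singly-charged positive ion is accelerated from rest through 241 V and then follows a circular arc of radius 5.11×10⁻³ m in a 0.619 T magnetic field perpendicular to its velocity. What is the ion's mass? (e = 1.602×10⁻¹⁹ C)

Combine |q|V = ½mv² and r = mv/(|q|B): eliminate v to get m = qB²r²/(2V).
m = (1.602×10⁻¹⁹)(0.619)²(5.11×10⁻³)²/(2·241) ≈ 3.33×10⁻²⁷ kg.

m ≈ 3.33×10⁻²⁷ kg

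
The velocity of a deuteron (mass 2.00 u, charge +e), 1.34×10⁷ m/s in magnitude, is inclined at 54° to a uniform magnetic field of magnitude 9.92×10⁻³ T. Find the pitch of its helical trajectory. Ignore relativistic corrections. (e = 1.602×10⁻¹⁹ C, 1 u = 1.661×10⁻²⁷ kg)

v∥ = v cosθ = 1.34×10⁷·cos54° ≈ 7.876×10⁶ m/s.
T = 2πm/(|q|B) = 2π(3.322×10⁻²⁷)/((1.602×10⁻¹⁹)(9.92×10⁻³)) ≈ 1.313×10⁻⁵ s.
pitch = v∥ T = (7.876×10⁶)(1.313×10⁻⁵) ≈ 103 m.

p ≈ 103 m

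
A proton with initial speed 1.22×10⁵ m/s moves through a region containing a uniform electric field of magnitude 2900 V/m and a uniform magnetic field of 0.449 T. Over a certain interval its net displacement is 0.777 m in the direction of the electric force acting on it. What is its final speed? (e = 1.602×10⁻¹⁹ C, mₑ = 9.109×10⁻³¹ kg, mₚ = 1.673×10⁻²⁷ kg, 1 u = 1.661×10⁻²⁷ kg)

B does no work; ΔKE = |q|E d.
½mv_f² = ½mv₀² + |q|Ed = ½(1.673×10⁻²⁷)(1.22×10⁵)² + (1.602×10⁻¹⁹)(2900)(0.777) ≈ 1.245×10⁻¹⁷ J + 3.610×10⁻¹⁶ J ≈ 3.734×10⁻¹⁶ J.
v_f = √(2·3.734×10⁻¹⁶/1.673×10⁻²⁷) ≈ 6.68×10⁵ m/s.

v_f ≈ 6.68×10⁵ m/s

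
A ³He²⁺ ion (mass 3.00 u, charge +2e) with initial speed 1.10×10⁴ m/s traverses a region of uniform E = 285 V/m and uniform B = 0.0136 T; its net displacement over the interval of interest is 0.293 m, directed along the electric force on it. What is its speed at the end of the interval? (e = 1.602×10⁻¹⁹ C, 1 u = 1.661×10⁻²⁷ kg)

B does no work; ΔKE = |q|E d.
½mv_f² = ½mv₀² + |q|Ed = ½(4.983×10⁻²⁷)(1.10×10⁴)² + (3.204×10⁻¹⁹)(285)(0.293) ≈ 3.015×10⁻¹⁹ J + 2.676×10⁻¹⁷ J ≈ 2.706×10⁻¹⁷ J.
v_f = √(2·2.706×10⁻¹⁷/4.983×10⁻²⁷) ≈ 1.04×10⁵ m/s.

v_f ≈ 1.04×10⁵ m/s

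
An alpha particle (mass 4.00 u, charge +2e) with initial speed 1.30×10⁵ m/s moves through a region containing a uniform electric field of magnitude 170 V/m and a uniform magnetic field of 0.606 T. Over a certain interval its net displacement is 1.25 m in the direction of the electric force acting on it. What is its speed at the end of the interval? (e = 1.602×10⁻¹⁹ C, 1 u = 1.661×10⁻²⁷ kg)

B does no work; ΔKE = |q|E d.
½mv_f² = ½mv₀² + |q|Ed = ½(6.644×10⁻²⁷)(1.30×10⁵)² + (3.204×10⁻¹⁹)(170)(1.25) ≈ 5.614×10⁻¹⁷ J + 6.809×10⁻¹⁷ J ≈ 1.242×10⁻¹⁶ J.
v_f = √(2·1.242×10⁻¹⁶/6.644×10⁻²⁷) ≈ 1.93×10⁵ m/s.

v_f ≈ 1.93×10⁵ m/s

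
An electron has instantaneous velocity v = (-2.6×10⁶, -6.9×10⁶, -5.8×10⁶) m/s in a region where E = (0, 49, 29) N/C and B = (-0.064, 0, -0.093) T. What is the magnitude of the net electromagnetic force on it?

|F| ≈ 1.26×10⁻¹³ N

v×B = (6.42×10⁵, 1.29×10⁵, -4.42×10⁵) N/C.
E + v×B = (6.42×10⁵, 1.29×10⁵, -4.42×10⁵) N/C.
F = q(E + v×B) = (−1.602×10⁻¹⁹ C)·(6.42×10⁵, 1.29×10⁵, -4.42×10⁵) = (-1.03×10⁻¹³, -2.07×10⁻¹⁴, 7.07×10⁻¹⁴) N.
|F| = 1.26×10⁻¹³ N.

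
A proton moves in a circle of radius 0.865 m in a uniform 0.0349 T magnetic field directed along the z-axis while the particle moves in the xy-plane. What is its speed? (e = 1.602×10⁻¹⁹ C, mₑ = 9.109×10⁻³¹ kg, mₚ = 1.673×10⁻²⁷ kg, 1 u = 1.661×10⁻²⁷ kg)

v ≈ 2.89×10⁶ m/s

From |q|vB = mv²/r, v = |q|Br/m.
v = (1.602×10⁻¹⁹)(0.0349)(0.865)/1.673×10⁻²⁷ ≈ 2.89×10⁶ m/s.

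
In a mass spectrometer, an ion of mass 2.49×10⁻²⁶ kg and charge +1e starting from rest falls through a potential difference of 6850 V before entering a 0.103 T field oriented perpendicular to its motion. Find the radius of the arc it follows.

Acceleration: |q|V = ½mv² ⇒ v = √(2|q|V/m) = √(2·1.602×10⁻¹⁹·6850/2.49×10⁻²⁶) ≈ 2.969×10⁵ m/s.
In the field: r = mv/(|q|B) = (2.49×10⁻²⁶)(2.969×10⁵)/((1.602×10⁻¹⁹)(0.103)) ≈ 0.448 m.

r ≈ 0.448 m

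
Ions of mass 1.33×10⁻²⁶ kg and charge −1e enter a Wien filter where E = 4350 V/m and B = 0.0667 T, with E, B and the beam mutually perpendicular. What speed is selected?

For undeflected motion the electric and magnetic forces balance: qE = qvB.
v = E/B = 4350/0.0667 = 6.52×10⁴ m/s.

v = 6.52×10⁴ m/s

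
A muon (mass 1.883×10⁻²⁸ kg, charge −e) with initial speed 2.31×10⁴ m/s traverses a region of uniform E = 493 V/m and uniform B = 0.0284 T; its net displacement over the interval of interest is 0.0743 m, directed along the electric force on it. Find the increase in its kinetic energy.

ΔKE ≈ 5.87×10⁻¹⁸ J

The magnetic force is always ⟂ v and does no work; only the electric force changes KE.
ΔKE = F_E · d = |q|E d = (1.602×10⁻¹⁹)(493)(0.0743) ≈ 5.87×10⁻¹⁸ J.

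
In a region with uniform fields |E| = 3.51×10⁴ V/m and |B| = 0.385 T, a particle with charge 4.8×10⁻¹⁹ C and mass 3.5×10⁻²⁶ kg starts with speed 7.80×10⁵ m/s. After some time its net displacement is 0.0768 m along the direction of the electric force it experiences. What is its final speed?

B does no work; ΔKE = |q|E d.
½mv_f² = ½mv₀² + |q|Ed = ½(3.5×10⁻²⁶)(7.80×10⁵)² + (4.8×10⁻¹⁹)(3.51×10⁴)(0.0768) ≈ 1.065×10⁻¹⁴ J + 1.294×10⁻¹⁵ J ≈ 1.194×10⁻¹⁴ J.
v_f = √(2·1.194×10⁻¹⁴/3.5×10⁻²⁶) ≈ 8.26×10⁵ m/s.

v_f ≈ 8.26×10⁵ m/s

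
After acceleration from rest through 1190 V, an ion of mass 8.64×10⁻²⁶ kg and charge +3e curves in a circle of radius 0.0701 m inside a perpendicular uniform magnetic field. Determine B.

v = √(2|q|V/m) = √(2·4.806×10⁻¹⁹·1190/8.64×10⁻²⁶) ≈ 1.151×10⁵ m/s.
B = mv/(|q|r) = (8.64×10⁻²⁶)(1.151×10⁵)/((4.806×10⁻¹⁹)(0.0701)) ≈ 0.295 T.

B ≈ 0.295 T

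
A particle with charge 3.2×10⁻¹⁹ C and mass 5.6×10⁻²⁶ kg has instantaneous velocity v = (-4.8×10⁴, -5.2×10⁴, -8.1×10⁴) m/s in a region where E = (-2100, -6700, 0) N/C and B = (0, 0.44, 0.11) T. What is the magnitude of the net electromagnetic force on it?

v×B = (2.99×10⁴, 5280, -2.11×10⁴) N/C.
E + v×B = (2.78×10⁴, -1420, -2.11×10⁴) N/C.
F = q(E + v×B) = (3.2×10⁻¹⁹ C)·(2.78×10⁴, -1420, -2.11×10⁴) = (8.90×10⁻¹⁵, -4.54×10⁻¹⁶, -6.76×10⁻¹⁵) N.
|F| = 1.12×10⁻¹⁴ N.

|F| ≈ 1.12×10⁻¹⁴ N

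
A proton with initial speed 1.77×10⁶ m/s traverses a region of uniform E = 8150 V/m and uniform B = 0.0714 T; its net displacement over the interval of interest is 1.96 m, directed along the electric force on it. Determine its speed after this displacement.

v_f ≈ 2.49×10⁶ m/s

B does no work; ΔKE = |q|E d.
½mv_f² = ½mv₀² + |q|Ed = ½(1.673×10⁻²⁷)(1.77×10⁶)² + (1.602×10⁻¹⁹)(8150)(1.96) ≈ 2.621×10⁻¹⁵ J + 2.559×10⁻¹⁵ J ≈ 5.180×10⁻¹⁵ J.
v_f = √(2·5.180×10⁻¹⁵/1.673×10⁻²⁷) ≈ 2.49×10⁶ m/s.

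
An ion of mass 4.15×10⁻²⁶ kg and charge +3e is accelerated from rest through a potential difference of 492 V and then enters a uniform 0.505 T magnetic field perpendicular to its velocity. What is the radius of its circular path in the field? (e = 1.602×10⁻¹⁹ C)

r ≈ 0.0183 m

Acceleration: |q|V = ½mv² ⇒ v = √(2|q|V/m) = √(2·4.806×10⁻¹⁹·492/4.15×10⁻²⁶) ≈ 1.067×10⁵ m/s.
In the field: r = mv/(|q|B) = (4.15×10⁻²⁶)(1.067×10⁵)/((4.806×10⁻¹⁹)(0.505)) ≈ 0.0183 m.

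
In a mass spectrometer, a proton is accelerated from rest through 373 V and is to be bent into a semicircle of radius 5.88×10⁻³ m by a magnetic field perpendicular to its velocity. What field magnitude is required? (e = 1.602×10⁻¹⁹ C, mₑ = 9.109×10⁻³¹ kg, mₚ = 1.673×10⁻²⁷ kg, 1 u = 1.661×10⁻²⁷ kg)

B ≈ 0.475 T

v = √(2|q|V/m) = √(2·1.602×10⁻¹⁹·373/1.673×10⁻²⁷) ≈ 2.673×10⁵ m/s.
B = mv/(|q|r) = (1.673×10⁻²⁷)(2.673×10⁵)/((1.602×10⁻¹⁹)(5.88×10⁻³)) ≈ 0.475 T.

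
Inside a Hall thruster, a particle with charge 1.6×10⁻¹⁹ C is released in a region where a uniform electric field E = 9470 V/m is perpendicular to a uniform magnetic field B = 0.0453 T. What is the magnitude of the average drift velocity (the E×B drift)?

The steady drift has the magnetic force balancing the electric force, so v_d = E/B.
v_d = 9470/0.0453 = 2.09×10⁵ m/s.

v_d ≈ 2.09×10⁵ m/s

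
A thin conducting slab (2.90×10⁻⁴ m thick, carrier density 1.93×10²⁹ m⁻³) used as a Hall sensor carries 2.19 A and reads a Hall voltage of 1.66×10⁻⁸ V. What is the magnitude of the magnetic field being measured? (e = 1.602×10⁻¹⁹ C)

B ≈ 0.0680 T

From V_H = IB/(n e t), B = V_H n e t / I.
B = (1.66×10⁻⁸)(1.93×10²⁹)(1.602×10⁻¹⁹)(2.90×10⁻⁴)/2.19 ≈ 0.0680 T.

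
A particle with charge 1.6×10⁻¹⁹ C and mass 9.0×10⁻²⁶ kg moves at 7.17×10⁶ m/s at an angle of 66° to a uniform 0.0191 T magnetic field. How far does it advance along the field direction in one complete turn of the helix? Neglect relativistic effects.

p ≈ 540 m

v∥ = v cosθ = 7.17×10⁶·cos66° ≈ 2.916×10⁶ m/s.
T = 2πm/(|q|B) = 2π(9.0×10⁻²⁶)/((1.6×10⁻¹⁹)(0.0191)) ≈ 1.850×10⁻⁴ s.
pitch = v∥ T = (2.916×10⁶)(1.850×10⁻⁴) ≈ 540 m.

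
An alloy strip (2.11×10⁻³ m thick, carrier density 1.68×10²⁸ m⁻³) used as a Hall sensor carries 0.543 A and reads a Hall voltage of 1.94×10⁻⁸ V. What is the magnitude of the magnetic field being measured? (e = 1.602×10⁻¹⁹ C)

From V_H = IB/(n e t), B = V_H n e t / I.
B = (1.94×10⁻⁸)(1.68×10²⁸)(1.602×10⁻¹⁹)(2.11×10⁻³)/0.543 ≈ 0.203 T.

B ≈ 0.203 T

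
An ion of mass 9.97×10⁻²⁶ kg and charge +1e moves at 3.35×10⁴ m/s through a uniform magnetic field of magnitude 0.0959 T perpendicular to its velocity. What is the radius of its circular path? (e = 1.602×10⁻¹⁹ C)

r ≈ 0.217 m

The magnetic force provides the centripetal force: |q|vB = mv²/r.
r = mv/(|q|B) = (9.97×10⁻²⁶)(3.35×10⁴)/((1.602×10⁻¹⁹)(0.0959)) ≈ 0.217 m.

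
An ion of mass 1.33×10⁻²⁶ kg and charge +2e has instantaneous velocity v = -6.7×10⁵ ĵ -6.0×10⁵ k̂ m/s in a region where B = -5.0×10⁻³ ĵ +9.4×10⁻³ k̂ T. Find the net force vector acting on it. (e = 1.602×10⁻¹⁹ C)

F ≈ (-2.98×10⁻¹⁵, 0, 0) N

v×B = (-9300, 0, 0) N/C.
F = q v×B = (3.204×10⁻¹⁹ C)·(-9300, 0, 0) = (-2.98×10⁻¹⁵, 0, 0) N.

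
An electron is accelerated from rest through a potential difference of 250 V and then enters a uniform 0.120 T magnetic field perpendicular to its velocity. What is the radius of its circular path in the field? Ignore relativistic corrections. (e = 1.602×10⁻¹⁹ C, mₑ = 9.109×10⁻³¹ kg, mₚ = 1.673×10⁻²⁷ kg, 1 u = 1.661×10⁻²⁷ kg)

Acceleration: |q|V = ½mv² ⇒ v = √(2|q|V/m) = √(2·1.602×10⁻¹⁹·250/9.109×10⁻³¹) ≈ 9.377×10⁶ m/s.
In the field: r = mv/(|q|B) = (9.109×10⁻³¹)(9.377×10⁶)/((1.602×10⁻¹⁹)(0.120)) ≈ 4.44×10⁻⁴ m.

r ≈ 4.44×10⁻⁴ m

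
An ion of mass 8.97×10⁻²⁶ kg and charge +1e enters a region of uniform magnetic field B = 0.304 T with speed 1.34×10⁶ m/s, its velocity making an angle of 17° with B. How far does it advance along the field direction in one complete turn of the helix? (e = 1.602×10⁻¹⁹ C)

v∥ = v cosθ = 1.34×10⁶·cos17° ≈ 1.281×10⁶ m/s.
T = 2πm/(|q|B) = 2π(8.97×10⁻²⁶)/((1.602×10⁻¹⁹)(0.304)) ≈ 1.157×10⁻⁵ s.
pitch = v∥ T = (1.281×10⁶)(1.157×10⁻⁵) ≈ 14.8 m.

p ≈ 14.8 m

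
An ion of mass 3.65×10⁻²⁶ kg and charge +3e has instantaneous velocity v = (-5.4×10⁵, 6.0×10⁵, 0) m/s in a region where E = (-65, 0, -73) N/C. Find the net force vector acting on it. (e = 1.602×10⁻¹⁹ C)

F ≈ (-3.12×10⁻¹⁷, 0, -3.51×10⁻¹⁷) N

Only an electric field acts, so F = qE = (4.806×10⁻¹⁹ C)·(-65.0, 0, -73.0) = (-3.12×10⁻¹⁷, 0, -3.51×10⁻¹⁷) N.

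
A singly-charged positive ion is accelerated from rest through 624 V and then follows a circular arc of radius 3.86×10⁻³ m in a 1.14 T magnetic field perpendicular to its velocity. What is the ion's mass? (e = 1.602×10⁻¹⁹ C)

m ≈ 2.49×10⁻²⁷ kg

Combine |q|V = ½mv² and r = mv/(|q|B): eliminate v to get m = qB²r²/(2V).
m = (1.602×10⁻¹⁹)(1.14)²(3.86×10⁻³)²/(2·624) ≈ 2.49×10⁻²⁷ kg.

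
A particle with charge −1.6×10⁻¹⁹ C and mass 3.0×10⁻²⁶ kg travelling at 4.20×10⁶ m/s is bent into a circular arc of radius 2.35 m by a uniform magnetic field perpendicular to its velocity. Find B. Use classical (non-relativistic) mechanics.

B ≈ 0.335 T

From |q|vB = mv²/r, B = mv/(|q|r).
B = (3.0×10⁻²⁶)(4.20×10⁶)/((1.6×10⁻¹⁹)(2.35)) ≈ 0.335 T.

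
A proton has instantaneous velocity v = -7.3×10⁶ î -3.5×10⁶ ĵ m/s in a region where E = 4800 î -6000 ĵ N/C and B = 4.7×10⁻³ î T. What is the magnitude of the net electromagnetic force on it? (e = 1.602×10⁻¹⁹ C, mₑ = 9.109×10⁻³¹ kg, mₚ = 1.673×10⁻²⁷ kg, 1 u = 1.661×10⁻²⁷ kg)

v×B = (0, 0, 1.64×10⁴) N/C.
E + v×B = (4800, -6000, 1.64×10⁴) N/C.
F = q(E + v×B) = (1.602×10⁻¹⁹ C)·(4800, -6000, 1.64×10⁴) = (7.69×10⁻¹⁶, -9.61×10⁻¹⁶, 2.64×10⁻¹⁵) N.
|F| = 2.91×10⁻¹⁵ N.

|F| ≈ 2.91×10⁻¹⁵ N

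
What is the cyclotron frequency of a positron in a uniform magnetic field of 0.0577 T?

f = |q|B/(2πm).
f = (1.602×10⁻¹⁹)(0.0577)/(2π·9.109×10⁻³¹) ≈ 1.62×10⁹ Hz.

f ≈ 1.62×10⁹ Hz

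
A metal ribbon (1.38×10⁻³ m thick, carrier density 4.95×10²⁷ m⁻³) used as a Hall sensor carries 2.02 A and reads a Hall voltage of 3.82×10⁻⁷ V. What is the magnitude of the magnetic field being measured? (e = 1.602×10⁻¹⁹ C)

From V_H = IB/(n e t), B = V_H n e t / I.
B = (3.82×10⁻⁷)(4.95×10²⁷)(1.602×10⁻¹⁹)(1.38×10⁻³)/2.02 ≈ 0.207 T.

B ≈ 0.207 T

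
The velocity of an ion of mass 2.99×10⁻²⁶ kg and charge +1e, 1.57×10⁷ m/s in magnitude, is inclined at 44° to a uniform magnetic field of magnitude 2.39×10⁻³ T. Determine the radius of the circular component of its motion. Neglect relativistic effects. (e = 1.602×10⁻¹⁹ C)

r ≈ 852 m

v⊥ = v sinθ = 1.57×10⁷·sin44° ≈ 1.091×10⁷ m/s.
r = m v⊥/(|q|B) = (2.99×10⁻²⁶)(1.091×10⁷)/((1.602×10⁻¹⁹)(2.39×10⁻³)) ≈ 852 m.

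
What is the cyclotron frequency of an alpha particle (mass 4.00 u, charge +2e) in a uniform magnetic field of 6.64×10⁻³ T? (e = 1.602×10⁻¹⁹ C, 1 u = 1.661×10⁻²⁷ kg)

f ≈ 5.10×10⁴ Hz

f = |q|B/(2πm).
f = (3.204×10⁻¹⁹)(6.64×10⁻³)/(2π·6.644×10⁻²⁷) ≈ 5.10×10⁴ Hz.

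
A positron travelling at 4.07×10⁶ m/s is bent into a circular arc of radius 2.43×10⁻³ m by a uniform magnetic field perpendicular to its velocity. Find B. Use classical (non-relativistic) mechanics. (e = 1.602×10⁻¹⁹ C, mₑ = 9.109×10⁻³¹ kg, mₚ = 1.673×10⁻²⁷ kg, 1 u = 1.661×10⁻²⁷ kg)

B ≈ 9.52×10⁻³ T

From |q|vB = mv²/r, B = mv/(|q|r).
B = (9.109×10⁻³¹)(4.07×10⁶)/((1.602×10⁻¹⁹)(2.43×10⁻³)) ≈ 9.52×10⁻³ T.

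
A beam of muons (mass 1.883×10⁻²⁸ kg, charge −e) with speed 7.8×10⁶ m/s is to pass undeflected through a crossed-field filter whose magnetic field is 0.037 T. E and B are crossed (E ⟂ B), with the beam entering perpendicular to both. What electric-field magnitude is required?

For straight-line motion qE = qvB, so E = vB.
E = 7.8×10⁶ × 0.037 = 2.9×10⁵ V/m.

E = 2.9×10⁵ V/m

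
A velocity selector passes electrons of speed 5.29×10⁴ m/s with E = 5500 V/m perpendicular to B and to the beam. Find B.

Balance of forces in the selector: qE = qvB ⇒ B = E/v.
B = 5500/5.29×10⁴ = 0.104 T.

B = 0.104 T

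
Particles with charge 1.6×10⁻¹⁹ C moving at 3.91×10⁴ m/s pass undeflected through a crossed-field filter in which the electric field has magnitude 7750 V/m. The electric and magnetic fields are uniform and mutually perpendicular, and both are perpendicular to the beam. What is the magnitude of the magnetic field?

Balance of forces in the selector: qE = qvB ⇒ B = E/v.
B = 7750/3.91×10⁴ = 0.198 T.

B = 0.198 T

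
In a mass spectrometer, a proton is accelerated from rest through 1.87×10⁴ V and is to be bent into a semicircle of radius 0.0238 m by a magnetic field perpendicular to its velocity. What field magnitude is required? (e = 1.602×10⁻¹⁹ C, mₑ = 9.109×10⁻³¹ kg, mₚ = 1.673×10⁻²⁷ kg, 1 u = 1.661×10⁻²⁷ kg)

v = √(2|q|V/m) = √(2·1.602×10⁻¹⁹·1.87×10⁴/1.673×10⁻²⁷) ≈ 1.892×10⁶ m/s.
B = mv/(|q|r) = (1.673×10⁻²⁷)(1.892×10⁶)/((1.602×10⁻¹⁹)(0.0238)) ≈ 0.830 T.

B ≈ 0.830 T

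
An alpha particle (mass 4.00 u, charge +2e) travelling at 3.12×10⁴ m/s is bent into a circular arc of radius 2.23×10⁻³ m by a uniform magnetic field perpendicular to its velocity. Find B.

From |q|vB = mv²/r, B = mv/(|q|r).
B = (6.644×10⁻²⁷)(3.12×10⁴)/((3.204×10⁻¹⁹)(2.23×10⁻³)) ≈ 0.290 T.

B ≈ 0.290 T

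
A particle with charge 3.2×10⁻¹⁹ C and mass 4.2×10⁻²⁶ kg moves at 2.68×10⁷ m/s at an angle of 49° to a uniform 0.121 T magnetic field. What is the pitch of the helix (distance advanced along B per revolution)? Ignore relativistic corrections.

p ≈ 120 m

v∥ = v cosθ = 2.68×10⁷·cos49° ≈ 1.758×10⁷ m/s.
T = 2πm/(|q|B) = 2π(4.2×10⁻²⁶)/((3.2×10⁻¹⁹)(0.121)) ≈ 6.815×10⁻⁶ s.
pitch = v∥ T = (1.758×10⁷)(6.815×10⁻⁶) ≈ 120 m.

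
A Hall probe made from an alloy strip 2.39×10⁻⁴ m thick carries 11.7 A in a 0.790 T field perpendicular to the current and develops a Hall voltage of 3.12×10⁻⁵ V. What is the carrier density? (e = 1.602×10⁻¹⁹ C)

From V_H = IB/(n e t), n = IB/(V_H e t).
n = (11.7)(0.790)/((3.12×10⁻⁵)(1.602×10⁻¹⁹)(2.39×10⁻⁴)) ≈ 7.74×10²⁷ m⁻³.

n ≈ 7.74×10²⁷ m⁻³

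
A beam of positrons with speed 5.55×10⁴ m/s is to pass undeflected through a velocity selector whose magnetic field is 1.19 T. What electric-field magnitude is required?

E = 6.60×10⁴ V/m

For straight-line motion qE = qvB, so E = vB.
E = 5.55×10⁴ × 1.19 = 6.60×10⁴ V/m.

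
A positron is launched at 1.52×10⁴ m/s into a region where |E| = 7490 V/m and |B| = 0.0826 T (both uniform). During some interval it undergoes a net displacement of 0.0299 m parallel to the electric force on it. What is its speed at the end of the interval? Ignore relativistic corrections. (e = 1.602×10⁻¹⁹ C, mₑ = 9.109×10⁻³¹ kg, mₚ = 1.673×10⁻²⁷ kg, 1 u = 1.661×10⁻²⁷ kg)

B does no work; ΔKE = |q|E d.
½mv_f² = ½mv₀² + |q|Ed = ½(9.109×10⁻³¹)(1.52×10⁴)² + (1.602×10⁻¹⁹)(7490)(0.0299) ≈ 1.052×10⁻²² J + 3.588×10⁻¹⁷ J ≈ 3.588×10⁻¹⁷ J.
v_f = √(2·3.588×10⁻¹⁷/9.109×10⁻³¹) ≈ 8.88×10⁶ m/s.

v_f ≈ 8.88×10⁶ m/s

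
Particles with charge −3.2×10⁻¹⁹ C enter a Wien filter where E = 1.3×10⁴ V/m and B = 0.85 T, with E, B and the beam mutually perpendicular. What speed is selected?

v = 1.5×10⁴ m/s

For undeflected motion the electric and magnetic forces balance: qE = qvB.
v = E/B = 1.3×10⁴/0.85 = 1.5×10⁴ m/s.
The result is independent of the particle's charge and mass.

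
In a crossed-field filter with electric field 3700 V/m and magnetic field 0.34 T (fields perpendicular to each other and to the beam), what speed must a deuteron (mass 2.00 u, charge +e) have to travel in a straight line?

Zero net Lorentz force requires |qE| = |q v×B|, i.e. E = vB.
v = E/B = 3700/0.34 = 1.1×10⁴ m/s.

v = 1.1×10⁴ m/s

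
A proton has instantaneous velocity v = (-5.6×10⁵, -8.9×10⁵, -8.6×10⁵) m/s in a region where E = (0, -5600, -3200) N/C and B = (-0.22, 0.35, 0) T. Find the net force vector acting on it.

F ≈ (4.82×10⁻¹⁴, 2.94×10⁻¹⁴, -6.33×10⁻¹⁴) N

v×B = (3.01×10⁵, 1.89×10⁵, -3.92×10⁵) N/C.
E + v×B = (3.01×10⁵, 1.84×10⁵, -3.95×10⁵) N/C.
F = q(E + v×B) = (1.602×10⁻¹⁹ C)·(3.01×10⁵, 1.84×10⁵, -3.95×10⁵) = (4.82×10⁻¹⁴, 2.94×10⁻¹⁴, -6.33×10⁻¹⁴) N.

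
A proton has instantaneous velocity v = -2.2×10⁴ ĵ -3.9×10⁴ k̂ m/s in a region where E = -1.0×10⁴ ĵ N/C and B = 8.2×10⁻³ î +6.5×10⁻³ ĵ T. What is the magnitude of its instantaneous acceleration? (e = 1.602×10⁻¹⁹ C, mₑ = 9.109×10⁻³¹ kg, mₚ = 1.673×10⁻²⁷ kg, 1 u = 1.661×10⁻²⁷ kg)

|a| ≈ 9.89×10¹¹ m/s²

v×B = (254, -320, 180) N/C.
E + v×B = (254, -1.03×10⁴, 180) N/C.
F = q(E + v×B) = (1.602×10⁻¹⁹ C)·(254, -1.03×10⁴, 180) = (4.06×10⁻¹⁷, -1.65×10⁻¹⁵, 2.89×10⁻¹⁷) N.
|a| = |F|/m = 1.654×10⁻¹⁵/1.673×10⁻²⁷ ≈ 9.89×10¹¹ m/s².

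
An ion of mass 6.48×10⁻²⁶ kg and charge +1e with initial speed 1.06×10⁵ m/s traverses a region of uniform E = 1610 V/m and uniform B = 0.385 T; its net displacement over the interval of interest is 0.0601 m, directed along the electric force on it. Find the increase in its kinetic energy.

The magnetic force is always ⟂ v and does no work; only the electric force changes KE.
ΔKE = F_E · d = |q|E d = (1.602×10⁻¹⁹)(1610)(0.0601) ≈ 1.55×10⁻¹⁷ J.

ΔKE ≈ 1.55×10⁻¹⁷ J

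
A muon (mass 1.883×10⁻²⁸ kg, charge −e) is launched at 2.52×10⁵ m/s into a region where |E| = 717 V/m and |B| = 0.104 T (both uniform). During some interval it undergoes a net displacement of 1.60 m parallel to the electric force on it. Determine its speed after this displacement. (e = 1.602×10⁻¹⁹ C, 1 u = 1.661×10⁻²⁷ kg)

v_f ≈ 1.42×10⁶ m/s

B does no work; ΔKE = |q|E d.
½mv_f² = ½mv₀² + |q|Ed = ½(1.883×10⁻²⁸)(2.52×10⁵)² + (1.602×10⁻¹⁹)(717)(1.60) ≈ 5.979×10⁻¹⁸ J + 1.838×10⁻¹⁶ J ≈ 1.898×10⁻¹⁶ J.
v_f = √(2·1.898×10⁻¹⁶/1.883×10⁻²⁸) ≈ 1.42×10⁶ m/s.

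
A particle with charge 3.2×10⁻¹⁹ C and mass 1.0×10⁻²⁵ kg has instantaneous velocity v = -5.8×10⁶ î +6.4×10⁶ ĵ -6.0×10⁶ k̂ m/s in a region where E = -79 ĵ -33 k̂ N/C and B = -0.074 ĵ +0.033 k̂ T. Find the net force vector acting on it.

v×B = (-2.33×10⁵, 1.91×10⁵, 4.29×10⁵) N/C.
E + v×B = (-2.33×10⁵, 1.91×10⁵, 4.29×10⁵) N/C.
F = q(E + v×B) = (3.2×10⁻¹⁹ C)·(-2.33×10⁵, 1.91×10⁵, 4.29×10⁵) = (-7.45×10⁻¹⁴, 6.12×10⁻¹⁴, 1.37×10⁻¹³) N.

F ≈ (-7.45×10⁻¹⁴, 6.12×10⁻¹⁴, 1.37×10⁻¹³) N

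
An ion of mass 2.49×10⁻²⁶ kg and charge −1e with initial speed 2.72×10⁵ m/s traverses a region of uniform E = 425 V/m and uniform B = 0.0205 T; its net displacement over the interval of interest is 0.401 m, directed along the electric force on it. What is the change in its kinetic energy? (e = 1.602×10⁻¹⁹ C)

The magnetic force is always ⟂ v and does no work; only the electric force changes KE.
ΔKE = F_E · d = |q|E d = (1.602×10⁻¹⁹)(425)(0.401) ≈ 2.73×10⁻¹⁷ J.

ΔKE ≈ 2.73×10⁻¹⁷ J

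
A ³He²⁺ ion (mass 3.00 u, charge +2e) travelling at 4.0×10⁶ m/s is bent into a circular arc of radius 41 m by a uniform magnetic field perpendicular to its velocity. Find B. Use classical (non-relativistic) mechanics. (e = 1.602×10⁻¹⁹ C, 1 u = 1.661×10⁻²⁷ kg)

B ≈ 1.5×10⁻³ T

From |q|vB = mv²/r, B = mv/(|q|r).
B = (4.983×10⁻²⁷)(4.0×10⁶)/((3.204×10⁻¹⁹)(41)) ≈ 1.5×10⁻³ T.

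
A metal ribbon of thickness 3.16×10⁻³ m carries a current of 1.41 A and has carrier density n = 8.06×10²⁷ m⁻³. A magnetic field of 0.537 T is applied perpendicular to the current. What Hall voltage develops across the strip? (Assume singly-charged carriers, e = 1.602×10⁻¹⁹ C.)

V_H ≈ 1.86×10⁻⁷ V

V_H = IB/(n e t).
V_H = (1.41)(0.537)/((8.06×10²⁷)(1.602×10⁻¹⁹)(3.16×10⁻³)) ≈ 1.86×10⁻⁷ V.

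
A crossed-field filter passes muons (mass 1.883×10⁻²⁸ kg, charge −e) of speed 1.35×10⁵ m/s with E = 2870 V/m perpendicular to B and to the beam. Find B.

Balance of forces in the selector: qE = qvB ⇒ B = E/v.
B = 2870/1.35×10⁵ = 0.0213 T.

B = 0.0213 T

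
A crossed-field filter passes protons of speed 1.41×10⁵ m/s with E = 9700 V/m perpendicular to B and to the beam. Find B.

B = 0.0688 T

Balance of forces in the selector: qE = qvB ⇒ B = E/v.
B = 9700/1.41×10⁵ = 0.0688 T.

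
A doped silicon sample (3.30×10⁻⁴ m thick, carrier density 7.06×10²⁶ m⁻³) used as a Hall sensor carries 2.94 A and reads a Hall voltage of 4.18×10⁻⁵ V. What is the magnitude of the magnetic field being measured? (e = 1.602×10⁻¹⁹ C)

B ≈ 0.531 T

From V_H = IB/(n e t), B = V_H n e t / I.
B = (4.18×10⁻⁵)(7.06×10²⁶)(1.602×10⁻¹⁹)(3.30×10⁻⁴)/2.94 ≈ 0.531 T.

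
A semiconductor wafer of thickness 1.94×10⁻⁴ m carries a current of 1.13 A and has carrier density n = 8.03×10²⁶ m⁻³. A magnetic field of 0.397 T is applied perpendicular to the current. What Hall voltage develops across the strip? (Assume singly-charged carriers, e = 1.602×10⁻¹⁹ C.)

V_H = IB/(n e t).
V_H = (1.13)(0.397)/((8.03×10²⁶)(1.602×10⁻¹⁹)(1.94×10⁻⁴)) ≈ 1.80×10⁻⁵ V.

V_H ≈ 1.80×10⁻⁵ V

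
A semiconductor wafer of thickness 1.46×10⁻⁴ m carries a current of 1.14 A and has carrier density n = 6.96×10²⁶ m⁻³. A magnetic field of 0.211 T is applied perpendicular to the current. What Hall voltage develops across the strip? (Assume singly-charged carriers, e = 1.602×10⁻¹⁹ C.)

V_H ≈ 1.48×10⁻⁵ V

V_H = IB/(n e t).
V_H = (1.14)(0.211)/((6.96×10²⁶)(1.602×10⁻¹⁹)(1.46×10⁻⁴)) ≈ 1.48×10⁻⁵ V.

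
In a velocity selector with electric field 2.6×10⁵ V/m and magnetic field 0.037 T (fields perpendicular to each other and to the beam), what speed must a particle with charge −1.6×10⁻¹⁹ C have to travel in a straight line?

For undeflected motion the electric and magnetic forces balance: qE = qvB.
v = E/B = 2.6×10⁵/0.037 = 7.0×10⁶ m/s.

v = 7.0×10⁶ m/s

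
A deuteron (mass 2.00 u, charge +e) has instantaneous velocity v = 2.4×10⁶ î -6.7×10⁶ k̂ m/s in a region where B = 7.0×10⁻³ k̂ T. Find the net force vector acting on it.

F ≈ (0, -2.69×10⁻¹⁵, 0) N

v×B = (0, -1.68×10⁴, 0) N/C.
F = q v×B = (1.602×10⁻¹⁹ C)·(0, -1.68×10⁴, 0) = (0, -2.69×10⁻¹⁵, 0) N.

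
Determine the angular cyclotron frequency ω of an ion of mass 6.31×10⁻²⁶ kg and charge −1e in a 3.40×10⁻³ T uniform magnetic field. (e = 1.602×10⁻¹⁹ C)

ω ≈ 8630 rad/s

ω = |q|B/m.
ω = (1.602×10⁻¹⁹)(3.40×10⁻³)/6.31×10⁻²⁶ ≈ 8630 rad/s.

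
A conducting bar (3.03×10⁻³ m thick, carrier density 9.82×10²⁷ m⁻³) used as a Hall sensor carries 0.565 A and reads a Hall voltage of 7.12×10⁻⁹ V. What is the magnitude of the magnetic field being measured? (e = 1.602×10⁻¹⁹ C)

B ≈ 0.0601 T

From V_H = IB/(n e t), B = V_H n e t / I.
B = (7.12×10⁻⁹)(9.82×10²⁷)(1.602×10⁻¹⁹)(3.03×10⁻³)/0.565 ≈ 0.0601 T.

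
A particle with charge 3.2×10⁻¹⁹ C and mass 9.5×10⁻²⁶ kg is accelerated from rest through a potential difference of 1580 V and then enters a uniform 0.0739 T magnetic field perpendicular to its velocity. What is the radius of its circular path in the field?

Acceleration: |q|V = ½mv² ⇒ v = √(2|q|V/m) = √(2·3.2×10⁻¹⁹·1580/9.5×10⁻²⁶) ≈ 1.032×10⁵ m/s.
In the field: r = mv/(|q|B) = (9.5×10⁻²⁶)(1.032×10⁵)/((3.2×10⁻¹⁹)(0.0739)) ≈ 0.414 m.

r ≈ 0.414 m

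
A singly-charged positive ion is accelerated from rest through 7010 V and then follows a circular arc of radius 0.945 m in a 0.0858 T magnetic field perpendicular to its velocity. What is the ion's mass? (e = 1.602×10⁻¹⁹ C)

m ≈ 7.51×10⁻²⁶ kg

Combine |q|V = ½mv² and r = mv/(|q|B): eliminate v to get m = qB²r²/(2V).
m = (1.602×10⁻¹⁹)(0.0858)²(0.945)²/(2·7010) ≈ 7.51×10⁻²⁶ kg.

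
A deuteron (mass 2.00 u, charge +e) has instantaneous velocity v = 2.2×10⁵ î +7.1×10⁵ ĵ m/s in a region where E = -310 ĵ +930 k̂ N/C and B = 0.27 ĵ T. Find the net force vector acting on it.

v×B = (0, 0, 5.94×10⁴) N/C.
E + v×B = (0, -310, 6.03×10⁴) N/C.
F = q(E + v×B) = (1.602×10⁻¹⁹ C)·(0, -310, 6.03×10⁴) = (0, -4.97×10⁻¹⁷, 9.66×10⁻¹⁵) N.

F ≈ (0, -4.97×10⁻¹⁷, 9.66×10⁻¹⁵) N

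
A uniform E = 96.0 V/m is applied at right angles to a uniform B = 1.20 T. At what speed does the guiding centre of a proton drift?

v_d ≈ 80.0 m/s

The E×B drift speed is v_d = E/B.
v_d = 96.0/1.20 = 80.0 m/s.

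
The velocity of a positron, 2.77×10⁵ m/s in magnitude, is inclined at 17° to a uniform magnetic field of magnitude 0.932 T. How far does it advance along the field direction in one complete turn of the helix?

v∥ = v cosθ = 2.77×10⁵·cos17° ≈ 2.649×10⁵ m/s.
T = 2πm/(|q|B) = 2π(9.109×10⁻³¹)/((1.602×10⁻¹⁹)(0.932)) ≈ 3.833×10⁻¹¹ s.
pitch = v∥ T = (2.649×10⁵)(3.833×10⁻¹¹) ≈ 1.02×10⁻⁵ m.

p ≈ 1.02×10⁻⁵ m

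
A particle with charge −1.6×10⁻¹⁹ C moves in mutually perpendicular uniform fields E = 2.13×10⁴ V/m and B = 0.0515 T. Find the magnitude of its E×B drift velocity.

v_d ≈ 4.14×10⁵ m/s

The steady drift has the magnetic force balancing the electric force, so v_d = E/B.
v_d = 2.13×10⁴/0.0515 = 4.14×10⁵ m/s.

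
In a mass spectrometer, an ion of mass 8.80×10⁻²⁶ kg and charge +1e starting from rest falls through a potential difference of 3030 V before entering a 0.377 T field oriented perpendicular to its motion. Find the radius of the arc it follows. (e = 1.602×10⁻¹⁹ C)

r ≈ 0.153 m

Acceleration: |q|V = ½mv² ⇒ v = √(2|q|V/m) = √(2·1.602×10⁻¹⁹·3030/8.80×10⁻²⁶) ≈ 1.050×10⁵ m/s.
In the field: r = mv/(|q|B) = (8.80×10⁻²⁶)(1.050×10⁵)/((1.602×10⁻¹⁹)(0.377)) ≈ 0.153 m.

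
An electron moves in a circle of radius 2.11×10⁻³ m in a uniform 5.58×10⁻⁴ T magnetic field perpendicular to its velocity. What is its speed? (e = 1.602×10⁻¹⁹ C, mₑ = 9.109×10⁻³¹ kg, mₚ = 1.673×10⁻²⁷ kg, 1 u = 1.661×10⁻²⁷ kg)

From |q|vB = mv²/r, v = |q|Br/m.
v = (1.602×10⁻¹⁹)(5.58×10⁻⁴)(2.11×10⁻³)/9.109×10⁻³¹ ≈ 2.07×10⁵ m/s.

v ≈ 2.07×10⁵ m/s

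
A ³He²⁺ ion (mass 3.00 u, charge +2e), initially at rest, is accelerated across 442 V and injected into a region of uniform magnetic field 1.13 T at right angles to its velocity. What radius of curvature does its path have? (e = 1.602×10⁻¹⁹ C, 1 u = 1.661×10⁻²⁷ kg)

Acceleration: |q|V = ½mv² ⇒ v = √(2|q|V/m) = √(2·3.204×10⁻¹⁹·442/4.983×10⁻²⁷) ≈ 2.384×10⁵ m/s.
In the field: r = mv/(|q|B) = (4.983×10⁻²⁷)(2.384×10⁵)/((3.204×10⁻¹⁹)(1.13)) ≈ 3.28×10⁻³ m.

r ≈ 3.28×10⁻³ m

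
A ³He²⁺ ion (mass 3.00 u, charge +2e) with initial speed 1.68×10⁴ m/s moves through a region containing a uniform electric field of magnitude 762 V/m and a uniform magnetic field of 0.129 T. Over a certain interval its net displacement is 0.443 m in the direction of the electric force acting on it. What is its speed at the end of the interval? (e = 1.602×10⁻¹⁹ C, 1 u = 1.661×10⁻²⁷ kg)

v_f ≈ 2.09×10⁵ m/s

B does no work; ΔKE = |q|E d.
½mv_f² = ½mv₀² + |q|Ed = ½(4.983×10⁻²⁷)(1.68×10⁴)² + (3.204×10⁻¹⁹)(762)(0.443) ≈ 7.032×10⁻¹⁹ J + 1.082×10⁻¹⁶ J ≈ 1.089×10⁻¹⁶ J.
v_f = √(2·1.089×10⁻¹⁶/4.983×10⁻²⁷) ≈ 2.09×10⁵ m/s.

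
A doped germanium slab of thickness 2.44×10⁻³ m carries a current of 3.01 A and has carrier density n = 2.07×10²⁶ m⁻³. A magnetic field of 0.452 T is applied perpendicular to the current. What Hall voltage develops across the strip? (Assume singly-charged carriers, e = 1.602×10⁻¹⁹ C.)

V_H ≈ 1.68×10⁻⁵ V

V_H = IB/(n e t).
V_H = (3.01)(0.452)/((2.07×10²⁶)(1.602×10⁻¹⁹)(2.44×10⁻³)) ≈ 1.68×10⁻⁵ V.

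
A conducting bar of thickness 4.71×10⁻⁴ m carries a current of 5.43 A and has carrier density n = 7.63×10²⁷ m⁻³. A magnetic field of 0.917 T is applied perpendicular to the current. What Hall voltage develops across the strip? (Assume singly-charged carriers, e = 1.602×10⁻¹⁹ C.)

V_H ≈ 8.65×10⁻⁶ V

V_H = IB/(n e t).
V_H = (5.43)(0.917)/((7.63×10²⁷)(1.602×10⁻¹⁹)(4.71×10⁻⁴)) ≈ 8.65×10⁻⁶ V.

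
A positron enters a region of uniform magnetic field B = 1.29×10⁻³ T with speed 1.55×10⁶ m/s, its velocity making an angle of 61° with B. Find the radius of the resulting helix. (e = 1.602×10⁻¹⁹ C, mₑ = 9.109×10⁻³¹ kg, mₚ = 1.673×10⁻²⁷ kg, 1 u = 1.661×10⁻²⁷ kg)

v⊥ = v sinθ = 1.55×10⁶·sin61° ≈ 1.356×10⁶ m/s.
r = m v⊥/(|q|B) = (9.109×10⁻³¹)(1.356×10⁶)/((1.602×10⁻¹⁹)(1.29×10⁻³)) ≈ 5.98×10⁻³ m.

r ≈ 5.98×10⁻³ m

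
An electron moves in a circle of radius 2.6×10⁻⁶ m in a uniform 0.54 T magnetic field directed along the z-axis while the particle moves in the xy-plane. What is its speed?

From |q|vB = mv²/r, v = |q|Br/m.
v = (1.602×10⁻¹⁹)(0.54)(2.6×10⁻⁶)/9.109×10⁻³¹ ≈ 2.5×10⁵ m/s.

v ≈ 2.5×10⁵ m/s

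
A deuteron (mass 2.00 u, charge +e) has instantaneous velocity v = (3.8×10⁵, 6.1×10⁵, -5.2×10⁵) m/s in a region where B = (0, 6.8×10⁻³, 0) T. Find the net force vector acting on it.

v×B = (3540, 0, 2580) N/C.
F = q v×B = (1.602×10⁻¹⁹ C)·(3540, 0, 2580) = (5.66×10⁻¹⁶, 0, 4.14×10⁻¹⁶) N.

F ≈ (5.66×10⁻¹⁶, 0, 4.14×10⁻¹⁶) N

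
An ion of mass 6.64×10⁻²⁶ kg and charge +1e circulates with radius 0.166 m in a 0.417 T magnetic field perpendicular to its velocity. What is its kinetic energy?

v = |q|Br/m, then KE = ½mv² = (qBr)²/(2m).
v = (1.602×10⁻¹⁹)(0.417)(0.166)/6.64×10⁻²⁶ ≈ 1.670×10⁵ m/s.
KE = ½(6.64×10⁻²⁶)(1.670×10⁵)² ≈ 9.26×10⁻¹⁶ J = 5780 eV.

KE ≈ 5780 eV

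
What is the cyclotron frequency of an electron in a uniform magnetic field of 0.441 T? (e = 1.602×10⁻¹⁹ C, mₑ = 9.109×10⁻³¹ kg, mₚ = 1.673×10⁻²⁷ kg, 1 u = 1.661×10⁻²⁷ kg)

f ≈ 1.23×10¹⁰ Hz

f = |q|B/(2πm).
f = (1.602×10⁻¹⁹)(0.441)/(2π·9.109×10⁻³¹) ≈ 1.23×10¹⁰ Hz.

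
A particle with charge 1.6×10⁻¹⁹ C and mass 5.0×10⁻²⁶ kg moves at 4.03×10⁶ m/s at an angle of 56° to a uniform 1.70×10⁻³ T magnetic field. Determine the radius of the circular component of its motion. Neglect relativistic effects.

v⊥ = v sinθ = 4.03×10⁶·sin56° ≈ 3.341×10⁶ m/s.
r = m v⊥/(|q|B) = (5.0×10⁻²⁶)(3.341×10⁶)/((1.6×10⁻¹⁹)(1.70×10⁻³)) ≈ 614 m.

r ≈ 614 m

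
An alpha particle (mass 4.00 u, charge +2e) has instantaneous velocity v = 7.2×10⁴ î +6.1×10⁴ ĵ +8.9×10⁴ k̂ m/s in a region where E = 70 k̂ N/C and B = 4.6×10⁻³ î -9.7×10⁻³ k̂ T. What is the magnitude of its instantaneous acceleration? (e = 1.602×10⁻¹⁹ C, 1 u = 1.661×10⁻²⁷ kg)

v×B = (-592, 1110, -281) N/C.
E + v×B = (-592, 1110, -211) N/C.
F = q(E + v×B) = (3.204×10⁻¹⁹ C)·(-592, 1110, -211) = (-1.90×10⁻¹⁶, 3.55×10⁻¹⁶, -6.75×10⁻¹⁷) N.
|a| = |F|/m = 4.080×10⁻¹⁶/6.644×10⁻²⁷ ≈ 6.14×10¹⁰ m/s².

|a| ≈ 6.14×10¹⁰ m/s²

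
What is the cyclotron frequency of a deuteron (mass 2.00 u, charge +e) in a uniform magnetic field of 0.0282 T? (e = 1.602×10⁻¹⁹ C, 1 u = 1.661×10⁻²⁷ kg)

f = |q|B/(2πm).
f = (1.602×10⁻¹⁹)(0.0282)/(2π·3.322×10⁻²⁷) ≈ 2.16×10⁵ Hz.

f ≈ 2.16×10⁵ Hz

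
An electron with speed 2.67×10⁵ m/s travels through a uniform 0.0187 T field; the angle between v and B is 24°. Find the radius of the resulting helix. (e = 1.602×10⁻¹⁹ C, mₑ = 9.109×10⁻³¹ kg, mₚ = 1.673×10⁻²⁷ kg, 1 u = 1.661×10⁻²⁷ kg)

v⊥ = v sinθ = 2.67×10⁵·sin24° ≈ 1.086×10⁵ m/s.
r = m v⊥/(|q|B) = (9.109×10⁻³¹)(1.086×10⁵)/((1.602×10⁻¹⁹)(0.0187)) ≈ 3.30×10⁻⁵ m.

r ≈ 3.30×10⁻⁵ m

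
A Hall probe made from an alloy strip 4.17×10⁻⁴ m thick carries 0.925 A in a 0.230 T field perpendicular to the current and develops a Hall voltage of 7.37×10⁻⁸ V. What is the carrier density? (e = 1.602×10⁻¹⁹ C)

n ≈ 4.32×10²⁸ m⁻³

From V_H = IB/(n e t), n = IB/(V_H e t).
n = (0.925)(0.230)/((7.37×10⁻⁸)(1.602×10⁻¹⁹)(4.17×10⁻⁴)) ≈ 4.32×10²⁸ m⁻³.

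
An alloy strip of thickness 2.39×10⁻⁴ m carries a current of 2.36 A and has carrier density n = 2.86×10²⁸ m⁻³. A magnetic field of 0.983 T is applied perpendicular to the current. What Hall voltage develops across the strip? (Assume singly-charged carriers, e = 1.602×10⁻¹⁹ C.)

V_H = IB/(n e t).
V_H = (2.36)(0.983)/((2.86×10²⁸)(1.602×10⁻¹⁹)(2.39×10⁻⁴)) ≈ 2.12×10⁻⁶ V.

V_H ≈ 2.12×10⁻⁶ V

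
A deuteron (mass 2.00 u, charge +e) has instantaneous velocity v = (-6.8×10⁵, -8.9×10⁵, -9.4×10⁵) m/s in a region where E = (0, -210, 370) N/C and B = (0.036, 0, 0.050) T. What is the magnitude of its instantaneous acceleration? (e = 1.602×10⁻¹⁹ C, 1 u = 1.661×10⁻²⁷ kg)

v×B = (-4.45×10⁴, 160, 3.20×10⁴) N/C.
E + v×B = (-4.45×10⁴, -50.0, 3.24×10⁴) N/C.
F = q(E + v×B) = (1.602×10⁻¹⁹ C)·(-4.45×10⁴, -50.0, 3.24×10⁴) = (-7.13×10⁻¹⁵, -8.01×10⁻¹⁸, 5.19×10⁻¹⁵) N.
|a| = |F|/m = 8.819×10⁻¹⁵/3.322×10⁻²⁷ ≈ 2.65×10¹² m/s².

|a| ≈ 2.65×10¹² m/s²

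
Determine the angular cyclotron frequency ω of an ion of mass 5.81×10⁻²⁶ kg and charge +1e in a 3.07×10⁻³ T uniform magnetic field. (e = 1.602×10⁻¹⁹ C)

ω = |q|B/m.
ω = (1.602×10⁻¹⁹)(3.07×10⁻³)/5.81×10⁻²⁶ ≈ 8460 rad/s.

ω ≈ 8460 rad/s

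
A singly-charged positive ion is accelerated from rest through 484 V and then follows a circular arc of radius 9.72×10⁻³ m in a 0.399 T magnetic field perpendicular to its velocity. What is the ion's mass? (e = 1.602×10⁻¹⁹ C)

m ≈ 2.49×10⁻²⁷ kg

Combine |q|V = ½mv² and r = mv/(|q|B): eliminate v to get m = qB²r²/(2V).
m = (1.602×10⁻¹⁹)(0.399)²(9.72×10⁻³)²/(2·484) ≈ 2.49×10⁻²⁷ kg.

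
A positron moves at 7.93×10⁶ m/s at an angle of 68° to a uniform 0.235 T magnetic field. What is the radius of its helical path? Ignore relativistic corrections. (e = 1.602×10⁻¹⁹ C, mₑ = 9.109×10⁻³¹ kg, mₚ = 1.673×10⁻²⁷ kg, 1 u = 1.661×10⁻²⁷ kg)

v⊥ = v sinθ = 7.93×10⁶·sin68° ≈ 7.353×10⁶ m/s.
r = m v⊥/(|q|B) = (9.109×10⁻³¹)(7.353×10⁶)/((1.602×10⁻¹⁹)(0.235)) ≈ 1.78×10⁻⁴ m.

r ≈ 1.78×10⁻⁴ m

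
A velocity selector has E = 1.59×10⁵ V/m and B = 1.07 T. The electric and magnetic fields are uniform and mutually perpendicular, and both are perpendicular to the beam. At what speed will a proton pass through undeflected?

v = 1.49×10⁵ m/s

Zero net Lorentz force requires |qE| = |q v×B|, i.e. E = vB.
v = E/B = 1.59×10⁵/1.07 = 1.49×10⁵ m/s.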